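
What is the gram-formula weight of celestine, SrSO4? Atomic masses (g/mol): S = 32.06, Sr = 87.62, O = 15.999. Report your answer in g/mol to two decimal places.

The formula mass is the sum 1·87.62 + 1·32.06 + 4·15.999.

183.68 g/mol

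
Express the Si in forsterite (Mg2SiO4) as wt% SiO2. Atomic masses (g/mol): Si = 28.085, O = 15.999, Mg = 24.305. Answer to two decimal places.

42.71 wt%

Formula mass = 140.691 g/mol.
1 Si → 1.0000 mol SiO2 per formula unit; M(SiO2) = 60.083, so SiO2 mass = 60.083 g.
60.083/140.691 × 100 = 42.71 wt%.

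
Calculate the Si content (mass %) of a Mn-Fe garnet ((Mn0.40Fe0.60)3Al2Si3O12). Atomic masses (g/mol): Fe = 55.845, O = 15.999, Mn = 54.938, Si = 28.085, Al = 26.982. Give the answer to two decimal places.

16.96 mass %

Formula mass = 1.20×54.938 + 1.80×55.845 + 2×26.982 + 3×28.085 + 12×15.999 = 496.654 g/mol, of which 84.255 g is Si.
So Si makes up 84.255/496.654 = 0.1696 of the mass, i.e. 16.96%.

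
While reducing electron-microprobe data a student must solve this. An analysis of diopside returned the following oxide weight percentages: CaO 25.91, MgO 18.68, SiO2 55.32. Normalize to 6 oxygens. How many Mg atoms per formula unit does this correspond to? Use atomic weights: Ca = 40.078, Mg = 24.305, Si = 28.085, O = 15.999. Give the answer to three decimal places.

25.91 wt% CaO ÷ 56.077 g/mol = 0.46204 mol, giving 0.46204 Ca and 0.46204 O.
18.68 wt% MgO ÷ 40.304 g/mol = 0.46348 mol, giving 0.46348 Mg and 0.46348 O.
55.32 wt% SiO2 ÷ 60.083 g/mol = 0.92073 mol, giving 0.92073 Si and 1.84146 O.
Oxygen sums to 2.76698; scaling by 6/2.76698 = 2.16843 puts the formula on 6 O.
Mg: 0.46348 × 2.16843 = 1.005 atoms per formula unit.

1.005 Mg apfu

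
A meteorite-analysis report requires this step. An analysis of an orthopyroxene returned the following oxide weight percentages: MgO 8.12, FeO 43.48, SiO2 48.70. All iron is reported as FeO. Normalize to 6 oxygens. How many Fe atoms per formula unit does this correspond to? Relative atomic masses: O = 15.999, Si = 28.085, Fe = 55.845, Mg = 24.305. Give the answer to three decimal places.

1.496 Fe apfu

8.12 wt% MgO ÷ 40.304 g/mol = 0.20147 mol, giving 0.20147 Mg and 0.20147 O.
43.48 wt% FeO ÷ 71.844 g/mol = 0.60520 mol, giving 0.60520 Fe and 0.60520 O.
48.70 wt% SiO2 ÷ 60.083 g/mol = 0.81055 mol, giving 0.81055 Si and 1.62110 O.
Oxygen sums to 2.42777; scaling by 6/2.42777 = 2.47140 puts the formula on 6 O.
Fe: 0.60520 × 2.47140 = 1.496 atoms per formula unit.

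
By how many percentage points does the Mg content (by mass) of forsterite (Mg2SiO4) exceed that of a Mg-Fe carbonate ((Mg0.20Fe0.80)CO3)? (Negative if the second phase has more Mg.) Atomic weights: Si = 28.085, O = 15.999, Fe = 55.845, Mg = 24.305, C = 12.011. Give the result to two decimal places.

30.11 percentage points

M(Mg2SiO4) = 140.691 g/mol, so wt% Mg = 48.610/140.691 × 100 = 34.55%.
M((Mg0.20Fe0.80)CO3) = 109.545 g/mol, so wt% Mg = 4.861/109.545 × 100 = 4.44%.
34.55 − 4.44 = 30.11 pp.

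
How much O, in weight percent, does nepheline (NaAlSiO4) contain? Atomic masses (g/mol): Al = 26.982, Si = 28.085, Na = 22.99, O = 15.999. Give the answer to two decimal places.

M(NaAlSiO4) = 142.053 g/mol.
O contributes 4 × 15.999 = 63.996 g per mole.
63.996/142.053 = 0.4505 → 45.05%.

45.05 weight percent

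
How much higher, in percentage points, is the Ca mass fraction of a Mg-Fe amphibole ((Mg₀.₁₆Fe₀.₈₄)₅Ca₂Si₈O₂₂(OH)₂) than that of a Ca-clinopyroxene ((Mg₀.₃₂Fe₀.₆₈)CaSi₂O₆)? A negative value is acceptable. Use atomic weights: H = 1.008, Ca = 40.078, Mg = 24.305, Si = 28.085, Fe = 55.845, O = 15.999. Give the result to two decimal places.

Ca in (Mg₀.₁₆Fe₀.₈₄)₅Ca₂Si₈O₂₂(OH)₂: molar mass 944.821 g/mol; 2×40.078 = 80.156 g → 8.48 wt%.
Ca in (Mg₀.₃₂Fe₀.₆₈)CaSi₂O₆: molar mass 237.994 g/mol; 1×40.078 = 40.078 g → 16.84 wt%.
Difference = 8.48 − 16.84 = -8.36 percentage points.

-8.36 percentage points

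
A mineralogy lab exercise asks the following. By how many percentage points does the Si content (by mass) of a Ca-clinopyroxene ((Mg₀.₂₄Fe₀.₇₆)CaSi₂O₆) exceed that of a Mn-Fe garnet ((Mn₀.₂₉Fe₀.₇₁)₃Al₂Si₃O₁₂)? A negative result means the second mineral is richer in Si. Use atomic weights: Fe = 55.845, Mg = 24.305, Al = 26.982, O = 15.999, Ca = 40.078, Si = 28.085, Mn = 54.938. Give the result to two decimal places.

First mineral: 56.170 g Si in 240.517 g formula = 23.35 wt% Si.
Second mineral: 84.255 g Si in 496.953 g formula = 16.95 wt% Si.
23.35% − 16.95% gives a difference of 6.40 percentage points.

6.40 percentage points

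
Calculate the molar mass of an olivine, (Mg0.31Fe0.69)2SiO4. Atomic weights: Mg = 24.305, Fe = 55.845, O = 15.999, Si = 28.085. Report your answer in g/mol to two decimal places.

Mg: 0.62 × 24.305 = 15.0691
Fe: 1.38 × 55.845 = 77.0661
Si: 1 × 28.085 = 28.0850
O: 4 × 15.999 = 63.9960
Summing the contributions gives the formula mass.

184.22 g/mol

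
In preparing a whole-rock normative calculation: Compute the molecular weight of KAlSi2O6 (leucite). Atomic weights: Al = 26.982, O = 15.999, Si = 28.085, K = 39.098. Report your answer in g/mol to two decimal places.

M = 1*39.098 + 1*26.982 + 2*28.085 + 6*15.999

218.24 g/mol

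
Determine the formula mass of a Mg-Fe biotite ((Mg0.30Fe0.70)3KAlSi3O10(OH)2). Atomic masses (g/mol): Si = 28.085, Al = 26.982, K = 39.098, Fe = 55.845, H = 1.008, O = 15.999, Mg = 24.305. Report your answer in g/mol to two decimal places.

The formula mass is the sum 0.90·24.305 + 2.10·55.845 + 1·39.098 + 1·26.982 + 3·28.085 + 12·15.999 + 2·1.008.

483.49 g/mol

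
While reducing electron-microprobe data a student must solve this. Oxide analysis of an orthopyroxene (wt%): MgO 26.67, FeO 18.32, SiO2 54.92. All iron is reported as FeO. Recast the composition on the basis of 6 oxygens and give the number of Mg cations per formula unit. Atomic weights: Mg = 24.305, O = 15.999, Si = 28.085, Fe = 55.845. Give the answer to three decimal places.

MgO (M=40.304): mol = 0.66172; Mg = 0.66172, O = 0.66172.
FeO (M=71.844): mol = 0.25500; Fe = 0.25500, O = 0.25500.
SiO2 (M=60.083): mol = 0.91407; Si = 0.91407, O = 1.82814.
ΣO = 2.74486; factor = 6/ΣO = 2.18590.
Mg apfu = 0.66172 × 2.18590 = 1.446.

1.446 Mg apfu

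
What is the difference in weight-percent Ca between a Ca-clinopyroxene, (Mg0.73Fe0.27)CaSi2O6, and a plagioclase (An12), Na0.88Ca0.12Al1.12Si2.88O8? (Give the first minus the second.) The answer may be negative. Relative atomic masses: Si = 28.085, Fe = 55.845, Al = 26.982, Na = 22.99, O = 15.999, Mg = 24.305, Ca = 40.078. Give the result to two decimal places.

Ca in (Mg0.73Fe0.27)CaSi2O6: molar mass 225.063 g/mol; 1×40.078 = 40.078 g → 17.81 wt%.
Ca in Na0.88Ca0.12Al1.12Si2.88O8: molar mass 264.137 g/mol; 0.12×40.078 = 4.809 g → 1.82 wt%.
Difference = 17.81 − 1.82 = 15.99 percentage points.

15.99 percentage points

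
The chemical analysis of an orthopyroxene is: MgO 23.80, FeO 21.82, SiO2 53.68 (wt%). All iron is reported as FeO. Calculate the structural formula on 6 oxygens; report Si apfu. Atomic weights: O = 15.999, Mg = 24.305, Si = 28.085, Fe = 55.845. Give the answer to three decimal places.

1.999 Si apfu

MgO: 23.80/40.304 = 0.59051 mol → 0.59051 mol Mg, 0.59051 mol O.
FeO: 21.82/71.844 = 0.30371 mol → 0.30371 mol Fe, 0.30371 mol O.
SiO2: 53.68/60.083 = 0.89343 mol → 0.89343 mol Si, 1.78686 mol O.
Total oxygen = 2.68108 mol. Normalization factor = 6/2.68108 = 2.23790.
Si per 6 O = 0.89343 × 2.23790 = 1.999.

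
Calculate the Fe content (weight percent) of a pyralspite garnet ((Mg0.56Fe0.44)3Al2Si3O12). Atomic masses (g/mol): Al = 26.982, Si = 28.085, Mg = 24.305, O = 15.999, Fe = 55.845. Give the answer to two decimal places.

16.57 weight percent

Formula mass = 1.68*24.305 + 1.32*55.845 + 2*26.982 + 3*28.085 + 12*15.999 = 444.755 g/mol, of which 73.715 g is Fe.
So Fe makes up 73.715/444.755 = 0.1657 of the mass, i.e. 16.57%.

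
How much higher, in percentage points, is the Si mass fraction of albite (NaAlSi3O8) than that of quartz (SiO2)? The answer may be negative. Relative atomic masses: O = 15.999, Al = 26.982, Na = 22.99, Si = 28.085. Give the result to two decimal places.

-14.61 percentage points

Si in NaAlSi3O8: molar mass 262.219 g/mol; 3×28.085 = 84.255 g → 32.13 wt%.
Si in SiO2: molar mass 60.083 g/mol; 1×28.085 = 28.085 g → 46.74 wt%.
Difference = 32.13 − 46.74 = -14.61 percentage points.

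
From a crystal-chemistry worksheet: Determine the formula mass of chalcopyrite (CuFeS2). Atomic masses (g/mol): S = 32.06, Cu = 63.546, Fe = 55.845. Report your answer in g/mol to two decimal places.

183.51 g/mol

The formula mass is the sum 1·63.546 + 1·55.845 + 2·32.06.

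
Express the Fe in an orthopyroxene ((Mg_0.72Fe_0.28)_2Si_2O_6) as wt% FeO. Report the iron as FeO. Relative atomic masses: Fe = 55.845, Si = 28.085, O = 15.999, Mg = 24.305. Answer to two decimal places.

18.42 wt%

Formula mass = 218.436 g/mol.
0.56 Fe → 0.5600 mol FeO per formula unit; M(FeO) = 71.844, so FeO mass = 40.233 g.
40.233/218.436 × 100 = 18.42 wt%.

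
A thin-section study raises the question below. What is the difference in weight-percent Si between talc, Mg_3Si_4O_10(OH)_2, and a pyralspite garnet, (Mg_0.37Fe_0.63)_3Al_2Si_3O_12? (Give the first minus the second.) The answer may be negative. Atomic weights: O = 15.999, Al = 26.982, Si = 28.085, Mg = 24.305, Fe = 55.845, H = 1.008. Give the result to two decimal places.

11.41 percentage points

M(Mg_3Si_4O_10(OH)_2) = 379.259 g/mol, so wt% Si = 112.340/379.259 × 100 = 29.62%.
M((Mg_0.37Fe_0.63)_3Al_2Si_3O_12) = 462.733 g/mol, so wt% Si = 84.255/462.733 × 100 = 18.21%.
29.62 − 18.21 = 11.41 pp.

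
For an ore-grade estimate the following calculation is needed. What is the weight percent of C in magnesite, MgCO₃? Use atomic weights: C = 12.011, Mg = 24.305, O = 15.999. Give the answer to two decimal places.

14.25 weight percent

Formula mass = 1*24.305 + 1*12.011 + 3*15.999 = 84.313 g/mol, of which 12.011 g is C.
So C makes up 12.011/84.313 = 0.1425 of the mass, i.e. 14.25%.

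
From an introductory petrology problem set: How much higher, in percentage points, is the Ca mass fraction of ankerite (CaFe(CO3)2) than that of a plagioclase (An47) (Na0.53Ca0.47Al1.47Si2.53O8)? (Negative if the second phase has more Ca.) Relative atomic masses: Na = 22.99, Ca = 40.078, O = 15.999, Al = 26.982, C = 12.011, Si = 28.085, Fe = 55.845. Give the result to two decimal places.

M(CaFe(CO3)2) = 215.939 g/mol, so wt% Ca = 40.078/215.939 × 100 = 18.56%.
M(Na0.53Ca0.47Al1.47Si2.53O8) = 269.732 g/mol, so wt% Ca = 18.837/269.732 × 100 = 6.98%.
18.56 − 6.98 = 11.58 pp.

11.58 percentage points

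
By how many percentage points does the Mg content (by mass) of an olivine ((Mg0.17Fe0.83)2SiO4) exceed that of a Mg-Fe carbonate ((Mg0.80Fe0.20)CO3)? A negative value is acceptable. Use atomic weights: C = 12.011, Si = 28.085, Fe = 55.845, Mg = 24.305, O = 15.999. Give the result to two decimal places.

-17.18 percentage points

Mg in (Mg0.17Fe0.83)2SiO4: molar mass 193.047 g/mol; 0.34×24.305 = 8.264 g → 4.28 wt%.
Mg in (Mg0.80Fe0.20)CO3: molar mass 90.621 g/mol; 0.80×24.305 = 19.444 g → 21.46 wt%.
Difference = 4.28 − 21.46 = -17.18 percentage points.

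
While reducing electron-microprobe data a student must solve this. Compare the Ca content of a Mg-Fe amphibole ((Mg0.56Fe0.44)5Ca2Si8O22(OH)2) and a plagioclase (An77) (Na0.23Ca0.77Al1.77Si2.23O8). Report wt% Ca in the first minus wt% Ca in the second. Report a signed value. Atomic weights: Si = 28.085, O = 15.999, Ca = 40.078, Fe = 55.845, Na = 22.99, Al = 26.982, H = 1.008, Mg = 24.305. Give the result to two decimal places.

First mineral: 80.156 g Ca in 881.741 g formula = 9.09 wt% Ca.
Second mineral: 30.860 g Ca in 274.527 g formula = 11.24 wt% Ca.
9.09% − 11.24% gives a difference of -2.15 percentage points.

-2.15 percentage points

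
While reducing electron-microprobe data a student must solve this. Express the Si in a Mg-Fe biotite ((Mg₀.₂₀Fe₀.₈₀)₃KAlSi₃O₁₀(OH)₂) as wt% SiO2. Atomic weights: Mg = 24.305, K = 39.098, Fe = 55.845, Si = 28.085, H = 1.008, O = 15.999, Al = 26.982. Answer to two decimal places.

Molar mass of (Mg₀.₂₀Fe₀.₈₀)₃KAlSi₃O₁₀(OH)₂ = 0.60*24.305 + 2.40*55.845 + 1*39.098 + 1*26.982 + 3*28.085 + 12*15.999 + 2*1.008 = 492.950 g/mol.
Each formula unit contains 3 Si, equivalent to 3/1 = 3.0000 mol SiO2.
M(SiO2) = 1×28.085 + 2×15.999 = 60.083 g/mol.
Mass of SiO2 per formula unit = 3.0000 × 60.083 = 180.249 g.
SiO2 wt% = 180.249 / 492.950 × 100 = 36.57%.

36.57 wt%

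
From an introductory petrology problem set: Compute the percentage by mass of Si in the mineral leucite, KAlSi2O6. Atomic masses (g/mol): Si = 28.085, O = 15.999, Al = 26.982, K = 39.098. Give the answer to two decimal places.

25.74 weight percent

Formula mass = 1*39.098 + 1*26.982 + 2*28.085 + 6*15.999 = 218.244 g/mol, of which 56.170 g is Si.
So Si makes up 56.170/218.244 = 0.2574 of the mass, i.e. 25.74%.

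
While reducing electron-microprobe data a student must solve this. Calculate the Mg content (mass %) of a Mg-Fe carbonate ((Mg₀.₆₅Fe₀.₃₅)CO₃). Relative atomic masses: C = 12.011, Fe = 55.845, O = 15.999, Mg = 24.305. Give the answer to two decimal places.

Formula mass = 0.65*24.305 + 0.35*55.845 + 1*12.011 + 3*15.999 = 95.352 g/mol, of which 15.798 g is Mg.
So Mg makes up 15.798/95.352 = 0.1657 of the mass, i.e. 16.57%.

16.57 mass %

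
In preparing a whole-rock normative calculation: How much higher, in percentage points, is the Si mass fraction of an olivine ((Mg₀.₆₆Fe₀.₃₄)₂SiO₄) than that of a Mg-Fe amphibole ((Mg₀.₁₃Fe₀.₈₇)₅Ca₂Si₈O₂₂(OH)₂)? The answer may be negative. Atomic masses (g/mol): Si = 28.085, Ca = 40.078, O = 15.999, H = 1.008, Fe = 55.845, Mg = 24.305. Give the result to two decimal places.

Si in (Mg₀.₆₆Fe₀.₃₄)₂SiO₄: molar mass 162.138 g/mol; 1×28.085 = 28.085 g → 17.32 wt%.
Si in (Mg₀.₁₃Fe₀.₈₇)₅Ca₂Si₈O₂₂(OH)₂: molar mass 949.552 g/mol; 8×28.085 = 224.680 g → 23.66 wt%.
Difference = 17.32 − 23.66 = -6.34 percentage points.

-6.34 percentage points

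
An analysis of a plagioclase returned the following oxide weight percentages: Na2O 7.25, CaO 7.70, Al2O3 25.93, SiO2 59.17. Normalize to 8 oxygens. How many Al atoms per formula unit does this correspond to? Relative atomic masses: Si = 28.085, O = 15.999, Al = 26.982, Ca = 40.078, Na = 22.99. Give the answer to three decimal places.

Na2O (M=61.979): mol = 0.11698; Na = 0.23396, O = 0.11698.
CaO (M=56.077): mol = 0.13731; Ca = 0.13731, O = 0.13731.
Al2O3 (M=101.961): mol = 0.25431; Al = 0.50862, O = 0.76293.
SiO2 (M=60.083): mol = 0.98480; Si = 0.98480, O = 1.96960.
ΣO = 2.98682; factor = 8/ΣO = 2.67843.
Al apfu = 0.50862 × 2.67843 = 1.362.

1.362 Al apfu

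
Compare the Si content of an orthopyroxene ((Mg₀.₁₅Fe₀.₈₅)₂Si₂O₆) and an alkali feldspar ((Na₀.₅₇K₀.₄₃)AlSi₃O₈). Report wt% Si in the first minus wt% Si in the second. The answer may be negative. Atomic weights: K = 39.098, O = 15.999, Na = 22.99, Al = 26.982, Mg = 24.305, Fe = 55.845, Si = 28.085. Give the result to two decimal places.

M((Mg₀.₁₅Fe₀.₈₅)₂Si₂O₆) = 254.392 g/mol, so wt% Si = 56.170/254.392 × 100 = 22.08%.
M((Na₀.₅₇K₀.₄₃)AlSi₃O₈) = 269.145 g/mol, so wt% Si = 84.255/269.145 × 100 = 31.30%.
22.08 − 31.30 = -9.22 pp.

-9.22 percentage points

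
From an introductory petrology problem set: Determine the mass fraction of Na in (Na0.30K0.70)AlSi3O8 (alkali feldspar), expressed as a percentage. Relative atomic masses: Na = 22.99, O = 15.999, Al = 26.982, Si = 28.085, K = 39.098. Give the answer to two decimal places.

2.52 wt%

M((Na0.30K0.70)AlSi3O8) = 273.495 g/mol.
Na contributes 0.30 × 22.99 = 6.897 g per mole.
6.897/273.495 = 0.0252 → 2.52%.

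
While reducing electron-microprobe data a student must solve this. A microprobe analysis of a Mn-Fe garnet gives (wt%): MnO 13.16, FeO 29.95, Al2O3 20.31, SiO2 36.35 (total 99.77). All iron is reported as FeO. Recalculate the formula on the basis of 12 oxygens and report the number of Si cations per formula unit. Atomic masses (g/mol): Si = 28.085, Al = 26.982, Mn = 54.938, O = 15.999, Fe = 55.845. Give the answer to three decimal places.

13.16 wt% MnO ÷ 70.937 g/mol = 0.18552 mol, giving 0.18552 Mn and 0.18552 O.
29.95 wt% FeO ÷ 71.844 g/mol = 0.41688 mol, giving 0.41688 Fe and 0.41688 O.
20.31 wt% Al2O3 ÷ 101.961 g/mol = 0.19919 mol, giving 0.39838 Al and 0.59757 O.
36.35 wt% SiO2 ÷ 60.083 g/mol = 0.60500 mol, giving 0.60500 Si and 1.21000 O.
Oxygen sums to 2.40997; scaling by 12/2.40997 = 4.97932 puts the formula on 12 O.
Si: 0.60500 × 4.97932 = 3.012 atoms per formula unit.

3.012 Si apfu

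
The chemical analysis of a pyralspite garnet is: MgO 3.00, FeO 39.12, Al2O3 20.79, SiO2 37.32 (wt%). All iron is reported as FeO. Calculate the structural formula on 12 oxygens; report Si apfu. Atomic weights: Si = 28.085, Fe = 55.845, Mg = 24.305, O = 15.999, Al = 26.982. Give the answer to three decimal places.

MgO (M=40.304): mol = 0.07443; Mg = 0.07443, O = 0.07443.
FeO (M=71.844): mol = 0.54451; Fe = 0.54451, O = 0.54451.
Al2O3 (M=101.961): mol = 0.20390; Al = 0.40780, O = 0.61170.
SiO2 (M=60.083): mol = 0.62114; Si = 0.62114, O = 1.24228.
ΣO = 2.47292; factor = 12/ΣO = 4.85256.
Si apfu = 0.62114 × 4.85256 = 3.014.

3.014 Si apfu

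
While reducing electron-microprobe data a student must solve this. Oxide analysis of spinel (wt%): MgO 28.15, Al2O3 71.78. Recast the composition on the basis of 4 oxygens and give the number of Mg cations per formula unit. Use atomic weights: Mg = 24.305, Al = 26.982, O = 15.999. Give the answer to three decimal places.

MgO: 28.15/40.304 = 0.69844 mol → 0.69844 mol Mg, 0.69844 mol O.
Al2O3: 71.78/101.961 = 0.70399 mol → 1.40798 mol Al, 2.11197 mol O.
Total oxygen = 2.81041 mol. Normalization factor = 4/2.81041 = 1.42328.
Mg per 4 O = 0.69844 × 1.42328 = 0.994.

0.994 Mg apfu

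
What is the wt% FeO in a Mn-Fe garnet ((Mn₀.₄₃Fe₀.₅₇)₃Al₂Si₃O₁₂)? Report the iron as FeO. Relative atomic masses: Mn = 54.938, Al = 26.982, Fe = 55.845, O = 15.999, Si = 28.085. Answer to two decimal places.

24.74 wt%

M((Mn₀.₄₃Fe₀.₅₇)₃Al₂Si₃O₁₂) = 496.572 g/mol; M(FeO) = 71.844 g/mol.
Moles FeO per formula unit = 1.71 Fe ÷ 1 = 1.7100.
FeO fraction = (1.7100 × 71.844) / 496.572 = 122.853/496.572 = 0.2474.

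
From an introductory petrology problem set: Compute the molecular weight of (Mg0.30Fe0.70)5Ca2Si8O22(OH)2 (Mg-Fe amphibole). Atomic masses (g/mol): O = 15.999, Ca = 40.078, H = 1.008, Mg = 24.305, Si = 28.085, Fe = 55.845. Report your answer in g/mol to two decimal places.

922.74 g/mol

M = 1.50(24.305) + 3.50(55.845) + 2(40.078) + 8(28.085) + 24(15.999) + 2(1.008)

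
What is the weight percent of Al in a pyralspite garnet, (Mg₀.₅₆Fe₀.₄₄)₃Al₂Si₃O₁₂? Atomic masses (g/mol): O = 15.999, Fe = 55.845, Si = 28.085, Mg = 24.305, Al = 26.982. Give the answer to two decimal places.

Molar mass of (Mg₀.₅₆Fe₀.₄₄)₃Al₂Si₃O₁₂: 1.68×24.305 + 1.32×55.845 + 2×26.982 + 3×28.085 + 12×15.999 = 444.755 g/mol.
Mass of Al per formula unit: 2 × 26.982 = 53.964 g.
Weight fraction Al = 53.964 / 444.755 = 0.1213.

12.13 wt%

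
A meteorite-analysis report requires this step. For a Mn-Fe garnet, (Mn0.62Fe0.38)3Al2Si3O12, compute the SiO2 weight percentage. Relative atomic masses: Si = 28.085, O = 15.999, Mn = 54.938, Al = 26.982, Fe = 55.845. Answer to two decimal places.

M((Mn0.62Fe0.38)3Al2Si3O12) = 496.055 g/mol; M(SiO2) = 60.083 g/mol.
Moles SiO2 per formula unit = 3 Si ÷ 1 = 3.0000.
SiO2 fraction = (3.0000 × 60.083) / 496.055 = 180.249/496.055 = 0.3634.

36.34 wt%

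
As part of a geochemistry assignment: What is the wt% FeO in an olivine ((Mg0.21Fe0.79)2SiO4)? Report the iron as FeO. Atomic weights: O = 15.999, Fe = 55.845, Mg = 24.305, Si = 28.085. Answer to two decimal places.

59.58 wt%

Molar mass of (Mg0.21Fe0.79)2SiO4 = 0.42*24.305 + 1.58*55.845 + 1*28.085 + 4*15.999 = 190.524 g/mol.
Each formula unit contains 1.58 Fe, equivalent to 1.58/1 = 1.5800 mol FeO.
M(FeO) = 1×55.845 + 1×15.999 = 71.844 g/mol.
Mass of FeO per formula unit = 1.5800 × 71.844 = 113.514 g.
FeO wt% = 113.514 / 190.524 × 100 = 59.58%.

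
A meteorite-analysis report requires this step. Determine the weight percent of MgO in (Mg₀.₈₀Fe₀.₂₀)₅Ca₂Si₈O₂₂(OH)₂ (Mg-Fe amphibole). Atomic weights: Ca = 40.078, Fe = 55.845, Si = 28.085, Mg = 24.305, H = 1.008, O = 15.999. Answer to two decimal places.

M((Mg₀.₈₀Fe₀.₂₀)₅Ca₂Si₈O₂₂(OH)₂) = 843.893 g/mol; M(MgO) = 40.304 g/mol.
Moles MgO per formula unit = 4 Mg ÷ 1 = 4.0000.
MgO fraction = (4.0000 × 40.304) / 843.893 = 161.216/843.893 = 0.1910.

19.10 wt%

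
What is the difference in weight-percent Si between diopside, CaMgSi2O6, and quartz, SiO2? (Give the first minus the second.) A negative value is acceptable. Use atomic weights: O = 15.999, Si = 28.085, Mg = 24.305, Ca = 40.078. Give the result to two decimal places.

Si in CaMgSi2O6: molar mass 216.547 g/mol; 2×28.085 = 56.170 g → 25.94 wt%.
Si in SiO2: molar mass 60.083 g/mol; 1×28.085 = 28.085 g → 46.74 wt%.
Difference = 25.94 − 46.74 = -20.80 percentage points.

-20.80 percentage points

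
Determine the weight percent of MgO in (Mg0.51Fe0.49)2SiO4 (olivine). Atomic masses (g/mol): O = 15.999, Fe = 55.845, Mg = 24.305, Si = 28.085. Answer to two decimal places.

23.96 wt%

M((Mg0.51Fe0.49)2SiO4) = 171.600 g/mol; M(MgO) = 40.304 g/mol.
Moles MgO per formula unit = 1.02 Mg ÷ 1 = 1.0200.
MgO fraction = (1.0200 × 40.304) / 171.600 = 41.110/171.600 = 0.2396.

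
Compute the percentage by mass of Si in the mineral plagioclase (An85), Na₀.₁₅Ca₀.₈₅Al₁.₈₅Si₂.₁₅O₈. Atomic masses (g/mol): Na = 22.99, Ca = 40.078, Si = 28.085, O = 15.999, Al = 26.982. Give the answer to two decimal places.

Molar mass of Na₀.₁₅Ca₀.₈₅Al₁.₈₅Si₂.₁₅O₈: 0.15×22.99 + 0.85×40.078 + 1.85×26.982 + 2.15×28.085 + 8×15.999 = 275.806 g/mol.
Mass of Si per formula unit: 2.15 × 28.085 = 60.383 g.
Weight fraction Si = 60.383 / 275.806 = 0.2189.

21.89 wt%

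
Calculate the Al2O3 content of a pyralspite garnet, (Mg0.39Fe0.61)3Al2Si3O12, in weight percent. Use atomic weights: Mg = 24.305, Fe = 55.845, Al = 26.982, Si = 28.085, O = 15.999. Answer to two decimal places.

22.13 wt%

Formula mass = 460.840 g/mol.
2 Al → 1.0000 mol Al2O3 per formula unit; M(Al2O3) = 101.961, so Al2O3 mass = 101.961 g.
101.961/460.840 × 100 = 22.13 wt%.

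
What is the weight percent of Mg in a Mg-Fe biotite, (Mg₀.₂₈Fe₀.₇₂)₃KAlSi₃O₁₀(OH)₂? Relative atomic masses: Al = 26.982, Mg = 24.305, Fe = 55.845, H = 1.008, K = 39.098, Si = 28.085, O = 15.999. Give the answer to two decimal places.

M((Mg₀.₂₈Fe₀.₇₂)₃KAlSi₃O₁₀(OH)₂) = 485.380 g/mol.
Mg contributes 0.84 × 24.305 = 20.416 g per mole.
20.416/485.380 = 0.0421 → 4.21%.

4.21 mass %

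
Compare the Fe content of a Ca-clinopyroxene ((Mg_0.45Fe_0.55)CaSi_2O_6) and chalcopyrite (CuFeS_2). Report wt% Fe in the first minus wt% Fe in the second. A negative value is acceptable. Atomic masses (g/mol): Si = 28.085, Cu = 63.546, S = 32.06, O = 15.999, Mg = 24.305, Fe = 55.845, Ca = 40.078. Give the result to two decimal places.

Fe in (Mg_0.45Fe_0.55)CaSi_2O_6: molar mass 233.894 g/mol; 0.55×55.845 = 30.715 g → 13.13 wt%.
Fe in CuFeS_2: molar mass 183.511 g/mol; 1×55.845 = 55.845 g → 30.43 wt%.
Difference = 13.13 − 30.43 = -17.30 percentage points.

-17.30 percentage points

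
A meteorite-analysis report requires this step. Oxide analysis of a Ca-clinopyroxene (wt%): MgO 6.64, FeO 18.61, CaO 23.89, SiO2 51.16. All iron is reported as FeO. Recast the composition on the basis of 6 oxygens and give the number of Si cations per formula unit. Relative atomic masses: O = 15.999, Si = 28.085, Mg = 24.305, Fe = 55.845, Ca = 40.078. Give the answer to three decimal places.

2.001 Si apfu

MgO (M=40.304): mol = 0.16475; Mg = 0.16475, O = 0.16475.
FeO (M=71.844): mol = 0.25903; Fe = 0.25903, O = 0.25903.
CaO (M=56.077): mol = 0.42602; Ca = 0.42602, O = 0.42602.
SiO2 (M=60.083): mol = 0.85149; Si = 0.85149, O = 1.70298.
ΣO = 2.55278; factor = 6/ΣO = 2.35038.
Si apfu = 0.85149 × 2.35038 = 2.001.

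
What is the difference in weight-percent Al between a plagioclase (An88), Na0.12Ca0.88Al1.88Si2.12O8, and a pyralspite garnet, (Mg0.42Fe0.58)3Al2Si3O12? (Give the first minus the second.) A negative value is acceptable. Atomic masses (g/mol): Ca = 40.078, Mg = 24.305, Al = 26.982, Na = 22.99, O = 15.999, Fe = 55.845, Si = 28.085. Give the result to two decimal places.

First mineral: 50.726 g Al in 276.286 g formula = 18.36 wt% Al.
Second mineral: 53.964 g Al in 458.002 g formula = 11.78 wt% Al.
18.36% − 11.78% gives a difference of 6.58 percentage points.

6.58 percentage points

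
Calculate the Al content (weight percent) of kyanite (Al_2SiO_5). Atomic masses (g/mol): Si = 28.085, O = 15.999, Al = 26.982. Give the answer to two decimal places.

Molar mass of Al_2SiO_5: 2×26.982 + 1×28.085 + 5×15.999 = 162.044 g/mol.
Mass of Al per formula unit: 2 × 26.982 = 53.964 g.
Weight fraction Al = 53.964 / 162.044 = 0.3330.

33.30 weight percent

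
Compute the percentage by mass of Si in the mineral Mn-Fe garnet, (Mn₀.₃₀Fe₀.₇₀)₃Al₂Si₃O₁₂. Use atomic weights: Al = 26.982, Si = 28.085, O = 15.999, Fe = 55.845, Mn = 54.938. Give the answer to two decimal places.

16.96 wt%

M((Mn₀.₃₀Fe₀.₇₀)₃Al₂Si₃O₁₂) = 496.926 g/mol.
Si contributes 3 × 28.085 = 84.255 g per mole.
84.255/496.926 = 0.1696 → 16.96%.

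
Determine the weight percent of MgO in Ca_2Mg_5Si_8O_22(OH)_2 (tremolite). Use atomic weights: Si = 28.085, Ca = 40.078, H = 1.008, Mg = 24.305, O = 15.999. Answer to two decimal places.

24.81 wt%

Formula mass = 812.353 g/mol.
5 Mg → 5.0000 mol MgO per formula unit; M(MgO) = 40.304, so MgO mass = 201.520 g.
201.520/812.353 × 100 = 24.81 wt%.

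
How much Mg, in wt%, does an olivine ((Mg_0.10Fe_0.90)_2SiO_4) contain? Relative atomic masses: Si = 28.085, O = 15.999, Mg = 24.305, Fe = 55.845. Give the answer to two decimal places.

Formula mass = 0.20*24.305 + 1.80*55.845 + 1*28.085 + 4*15.999 = 197.463 g/mol, of which 4.861 g is Mg.
So Mg makes up 4.861/197.463 = 0.0246 of the mass, i.e. 2.46%.

2.46 wt%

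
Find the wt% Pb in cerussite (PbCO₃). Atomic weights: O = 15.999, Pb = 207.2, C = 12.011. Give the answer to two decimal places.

Molar mass of PbCO₃: 1·207.2 + 1·12.011 + 3·15.999 = 267.208 g/mol.
Mass of Pb per formula unit: 1 × 207.2 = 207.200 g.
Weight fraction Pb = 207.200 / 267.208 = 0.7754.

77.54 wt%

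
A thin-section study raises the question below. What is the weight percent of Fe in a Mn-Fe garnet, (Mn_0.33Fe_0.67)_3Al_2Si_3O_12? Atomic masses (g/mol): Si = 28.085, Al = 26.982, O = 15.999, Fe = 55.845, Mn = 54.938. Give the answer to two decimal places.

22.59 mass %

M((Mn_0.33Fe_0.67)_3Al_2Si_3O_12) = 496.844 g/mol.
Fe contributes 2.01 × 55.845 = 112.248 g per mole.
112.248/496.844 = 0.2259 → 22.59%.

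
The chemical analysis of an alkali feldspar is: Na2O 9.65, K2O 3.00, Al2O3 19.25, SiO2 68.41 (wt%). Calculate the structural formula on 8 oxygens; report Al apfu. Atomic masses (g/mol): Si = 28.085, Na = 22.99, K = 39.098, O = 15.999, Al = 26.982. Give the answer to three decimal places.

0.997 Al apfu

Na2O: 9.65/61.979 = 0.15570 mol → 0.31140 mol Na, 0.15570 mol O.
K2O: 3.00/94.195 = 0.03185 mol → 0.06370 mol K, 0.03185 mol O.
Al2O3: 19.25/101.961 = 0.18880 mol → 0.37760 mol Al, 0.56640 mol O.
SiO2: 68.41/60.083 = 1.13859 mol → 1.13859 mol Si, 2.27718 mol O.
Total oxygen = 3.03113 mol. Normalization factor = 8/3.03113 = 2.63928.
Al per 8 O = 0.37760 × 2.63928 = 0.997.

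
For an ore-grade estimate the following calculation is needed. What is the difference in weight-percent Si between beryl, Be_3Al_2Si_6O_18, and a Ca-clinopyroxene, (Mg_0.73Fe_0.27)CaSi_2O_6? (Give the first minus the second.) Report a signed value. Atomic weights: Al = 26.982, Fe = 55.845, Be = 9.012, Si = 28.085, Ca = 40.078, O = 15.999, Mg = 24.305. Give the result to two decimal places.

6.39 percentage points

Si in Be_3Al_2Si_6O_18: molar mass 537.492 g/mol; 6×28.085 = 168.510 g → 31.35 wt%.
Si in (Mg_0.73Fe_0.27)CaSi_2O_6: molar mass 225.063 g/mol; 2×28.085 = 56.170 g → 24.96 wt%.
Difference = 31.35 − 24.96 = 6.39 percentage points.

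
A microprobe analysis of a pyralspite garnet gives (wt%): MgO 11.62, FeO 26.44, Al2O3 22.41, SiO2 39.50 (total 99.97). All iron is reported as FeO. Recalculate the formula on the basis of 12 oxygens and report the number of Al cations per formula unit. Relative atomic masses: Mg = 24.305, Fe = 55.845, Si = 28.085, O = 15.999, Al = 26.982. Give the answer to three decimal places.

MgO: 11.62/40.304 = 0.28831 mol → 0.28831 mol Mg, 0.28831 mol O.
FeO: 26.44/71.844 = 0.36802 mol → 0.36802 mol Fe, 0.36802 mol O.
Al2O3: 22.41/101.961 = 0.21979 mol → 0.43958 mol Al, 0.65937 mol O.
SiO2: 39.50/60.083 = 0.65742 mol → 0.65742 mol Si, 1.31484 mol O.
Total oxygen = 2.63054 mol. Normalization factor = 12/2.63054 = 4.56180.
Al per 12 O = 0.43958 × 4.56180 = 2.005.

2.005 Al apfu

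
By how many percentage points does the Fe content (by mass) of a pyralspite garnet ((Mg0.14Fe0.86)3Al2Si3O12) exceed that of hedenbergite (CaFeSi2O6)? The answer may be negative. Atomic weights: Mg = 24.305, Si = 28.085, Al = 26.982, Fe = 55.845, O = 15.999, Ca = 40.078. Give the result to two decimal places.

First mineral: 144.080 g Fe in 484.495 g formula = 29.74 wt% Fe.
Second mineral: 55.845 g Fe in 248.087 g formula = 22.51 wt% Fe.
29.74% − 22.51% gives a difference of 7.23 percentage points.

7.23 percentage points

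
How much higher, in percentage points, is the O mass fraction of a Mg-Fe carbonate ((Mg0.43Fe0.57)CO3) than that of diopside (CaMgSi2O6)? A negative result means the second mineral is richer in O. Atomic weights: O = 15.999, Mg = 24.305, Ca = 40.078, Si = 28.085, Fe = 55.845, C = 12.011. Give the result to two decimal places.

2.59 percentage points

First mineral: 47.997 g O in 102.291 g formula = 46.92 wt% O.
Second mineral: 95.994 g O in 216.547 g formula = 44.33 wt% O.
46.92% − 44.33% gives a difference of 2.59 percentage points.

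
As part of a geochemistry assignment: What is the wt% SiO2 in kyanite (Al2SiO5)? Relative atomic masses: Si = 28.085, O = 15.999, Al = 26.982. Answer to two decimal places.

Formula mass = 162.044 g/mol.
1 Si → 1.0000 mol SiO2 per formula unit; M(SiO2) = 60.083, so SiO2 mass = 60.083 g.
60.083/162.044 × 100 = 37.08 wt%.

37.08 wt%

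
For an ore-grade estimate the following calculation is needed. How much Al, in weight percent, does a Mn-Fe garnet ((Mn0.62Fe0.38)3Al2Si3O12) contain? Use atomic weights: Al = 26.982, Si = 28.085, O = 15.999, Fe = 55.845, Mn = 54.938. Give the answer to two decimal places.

10.88 weight percent

Formula mass = 1.86*54.938 + 1.14*55.845 + 2*26.982 + 3*28.085 + 12*15.999 = 496.055 g/mol, of which 53.964 g is Al.
So Al makes up 53.964/496.055 = 0.1088 of the mass, i.e. 10.88%.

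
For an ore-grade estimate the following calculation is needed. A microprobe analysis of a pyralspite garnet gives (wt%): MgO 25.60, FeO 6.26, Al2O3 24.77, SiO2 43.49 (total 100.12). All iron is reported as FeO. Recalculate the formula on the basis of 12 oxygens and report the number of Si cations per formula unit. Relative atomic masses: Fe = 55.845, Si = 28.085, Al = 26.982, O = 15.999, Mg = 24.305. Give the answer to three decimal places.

25.60 wt% MgO ÷ 40.304 g/mol = 0.63517 mol, giving 0.63517 Mg and 0.63517 O.
6.26 wt% FeO ÷ 71.844 g/mol = 0.08713 mol, giving 0.08713 Fe and 0.08713 O.
24.77 wt% Al2O3 ÷ 101.961 g/mol = 0.24294 mol, giving 0.48588 Al and 0.72882 O.
43.49 wt% SiO2 ÷ 60.083 g/mol = 0.72383 mol, giving 0.72383 Si and 1.44766 O.
Oxygen sums to 2.89878; scaling by 12/2.89878 = 4.13967 puts the formula on 12 O.
Si: 0.72383 × 4.13967 = 2.996 atoms per formula unit.

2.996 Si apfu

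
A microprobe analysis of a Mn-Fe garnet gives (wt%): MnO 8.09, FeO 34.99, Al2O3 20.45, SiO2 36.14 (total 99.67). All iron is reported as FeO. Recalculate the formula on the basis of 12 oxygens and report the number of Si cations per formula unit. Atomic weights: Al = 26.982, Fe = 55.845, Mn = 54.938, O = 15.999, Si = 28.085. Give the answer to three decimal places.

3.000 Si apfu

MnO (M=70.937): mol = 0.11404; Mn = 0.11404, O = 0.11404.
FeO (M=71.844): mol = 0.48703; Fe = 0.48703, O = 0.48703.
Al2O3 (M=101.961): mol = 0.20057; Al = 0.40114, O = 0.60171.
SiO2 (M=60.083): mol = 0.60150; Si = 0.60150, O = 1.20300.
ΣO = 2.40578; factor = 12/ΣO = 4.98799.
Si apfu = 0.60150 × 4.98799 = 3.000.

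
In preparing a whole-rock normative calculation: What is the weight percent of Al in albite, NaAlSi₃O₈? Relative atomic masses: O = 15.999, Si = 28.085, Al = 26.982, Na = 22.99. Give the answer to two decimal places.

Formula mass = 1*22.99 + 1*26.982 + 3*28.085 + 8*15.999 = 262.219 g/mol, of which 26.982 g is Al.
So Al makes up 26.982/262.219 = 0.1029 of the mass, i.e. 10.29%.

10.29 mass %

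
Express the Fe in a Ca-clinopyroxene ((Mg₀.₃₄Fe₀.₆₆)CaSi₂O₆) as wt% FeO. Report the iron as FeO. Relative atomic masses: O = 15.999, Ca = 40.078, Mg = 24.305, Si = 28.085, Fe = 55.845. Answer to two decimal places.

M((Mg₀.₃₄Fe₀.₆₆)CaSi₂O₆) = 237.363 g/mol; M(FeO) = 71.844 g/mol.
Moles FeO per formula unit = 0.66 Fe ÷ 1 = 0.6600.
FeO fraction = (0.6600 × 71.844) / 237.363 = 47.417/237.363 = 0.1998.

19.98 wt%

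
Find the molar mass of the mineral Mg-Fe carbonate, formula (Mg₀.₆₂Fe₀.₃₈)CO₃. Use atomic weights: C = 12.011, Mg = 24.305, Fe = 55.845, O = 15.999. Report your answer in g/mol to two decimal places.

96.30 g/mol

M = 0.62(24.305) + 0.38(55.845) + 1(12.011) + 3(15.999)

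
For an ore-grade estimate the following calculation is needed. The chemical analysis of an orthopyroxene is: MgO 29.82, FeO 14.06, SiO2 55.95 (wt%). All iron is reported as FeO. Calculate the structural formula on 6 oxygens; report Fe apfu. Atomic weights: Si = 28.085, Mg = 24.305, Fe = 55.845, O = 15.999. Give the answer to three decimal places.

MgO: 29.82/40.304 = 0.73988 mol → 0.73988 mol Mg, 0.73988 mol O.
FeO: 14.06/71.844 = 0.19570 mol → 0.19570 mol Fe, 0.19570 mol O.
SiO2: 55.95/60.083 = 0.93121 mol → 0.93121 mol Si, 1.86242 mol O.
Total oxygen = 2.79800 mol. Normalization factor = 6/2.79800 = 2.14439.
Fe per 6 O = 0.19570 × 2.14439 = 0.420.

0.420 Fe apfu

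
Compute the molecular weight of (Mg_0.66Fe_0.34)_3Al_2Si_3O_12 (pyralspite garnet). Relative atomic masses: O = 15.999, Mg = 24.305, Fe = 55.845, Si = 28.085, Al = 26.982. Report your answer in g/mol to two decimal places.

Mg: 1.98 × 24.305 = 48.1239
Fe: 1.02 × 55.845 = 56.9619
Al: 2 × 26.982 = 53.9640
Si: 3 × 28.085 = 84.2550
O: 12 × 15.999 = 191.9880
Summing the contributions gives the formula mass.

435.29 g/mol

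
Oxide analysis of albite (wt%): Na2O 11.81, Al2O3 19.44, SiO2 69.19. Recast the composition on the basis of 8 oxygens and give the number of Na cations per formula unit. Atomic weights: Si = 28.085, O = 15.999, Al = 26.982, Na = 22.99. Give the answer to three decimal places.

0.994 Na apfu

Na2O (M=61.979): mol = 0.19055; Na = 0.38110, O = 0.19055.
Al2O3 (M=101.961): mol = 0.19066; Al = 0.38132, O = 0.57198.
SiO2 (M=60.083): mol = 1.15157; Si = 1.15157, O = 2.30314.
ΣO = 3.06567; factor = 8/ΣO = 2.60954.
Na apfu = 0.38110 × 2.60954 = 0.994.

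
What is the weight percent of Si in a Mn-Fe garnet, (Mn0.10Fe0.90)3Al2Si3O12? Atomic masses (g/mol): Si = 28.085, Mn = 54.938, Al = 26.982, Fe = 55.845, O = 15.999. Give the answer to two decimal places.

Molar mass of (Mn0.10Fe0.90)3Al2Si3O12: 0.30*54.938 + 2.70*55.845 + 2*26.982 + 3*28.085 + 12*15.999 = 497.470 g/mol.
Mass of Si per formula unit: 3 × 28.085 = 84.255 g.
Weight fraction Si = 84.255 / 497.470 = 0.1694.

16.94 weight percent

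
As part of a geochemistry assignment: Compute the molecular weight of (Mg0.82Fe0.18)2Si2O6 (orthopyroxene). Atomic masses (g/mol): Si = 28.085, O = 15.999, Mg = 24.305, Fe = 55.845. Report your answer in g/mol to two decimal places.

M = 1.64×24.305 + 0.36×55.845 + 2×28.085 + 6×15.999

212.13 g/mol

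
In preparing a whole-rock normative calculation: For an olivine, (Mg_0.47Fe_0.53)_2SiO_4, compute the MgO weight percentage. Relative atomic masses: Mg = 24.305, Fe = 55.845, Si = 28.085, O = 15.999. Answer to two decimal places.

21.76 wt%

M((Mg_0.47Fe_0.53)_2SiO_4) = 174.123 g/mol; M(MgO) = 40.304 g/mol.
Moles MgO per formula unit = 0.94 Mg ÷ 1 = 0.9400.
MgO fraction = (0.9400 × 40.304) / 174.123 = 37.886/174.123 = 0.2176.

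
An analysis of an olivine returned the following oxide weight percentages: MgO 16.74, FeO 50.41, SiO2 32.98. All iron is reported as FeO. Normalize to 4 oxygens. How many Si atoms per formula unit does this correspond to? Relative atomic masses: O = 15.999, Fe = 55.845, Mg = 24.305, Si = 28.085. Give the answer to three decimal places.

16.74 wt% MgO ÷ 40.304 g/mol = 0.41534 mol, giving 0.41534 Mg and 0.41534 O.
50.41 wt% FeO ÷ 71.844 g/mol = 0.70166 mol, giving 0.70166 Fe and 0.70166 O.
32.98 wt% SiO2 ÷ 60.083 g/mol = 0.54891 mol, giving 0.54891 Si and 1.09782 O.
Oxygen sums to 2.21482; scaling by 4/2.21482 = 1.80602 puts the formula on 4 O.
Si: 0.54891 × 1.80602 = 0.991 atoms per formula unit.

0.991 Si apfu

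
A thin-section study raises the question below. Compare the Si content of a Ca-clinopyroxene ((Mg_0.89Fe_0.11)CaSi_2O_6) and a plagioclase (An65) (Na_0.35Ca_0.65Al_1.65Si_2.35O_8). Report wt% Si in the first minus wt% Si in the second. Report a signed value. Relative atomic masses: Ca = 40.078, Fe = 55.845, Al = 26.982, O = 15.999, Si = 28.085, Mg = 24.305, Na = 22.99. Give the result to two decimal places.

Si in (Mg_0.89Fe_0.11)CaSi_2O_6: molar mass 220.016 g/mol; 2×28.085 = 56.170 g → 25.53 wt%.
Si in Na_0.35Ca_0.65Al_1.65Si_2.35O_8: molar mass 272.609 g/mol; 2.35×28.085 = 66.000 g → 24.21 wt%.
Difference = 25.53 − 24.21 = 1.32 percentage points.

1.32 percentage points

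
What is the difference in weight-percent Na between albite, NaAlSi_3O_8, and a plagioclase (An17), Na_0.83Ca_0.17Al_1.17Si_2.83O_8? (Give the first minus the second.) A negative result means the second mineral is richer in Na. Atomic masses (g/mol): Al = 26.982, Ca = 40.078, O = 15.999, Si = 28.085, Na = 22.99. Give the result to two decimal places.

1.57 percentage points

First mineral: 22.990 g Na in 262.219 g formula = 8.77 wt% Na.
Second mineral: 19.082 g Na in 264.936 g formula = 7.20 wt% Na.
8.77% − 7.20% gives a difference of 1.57 percentage points.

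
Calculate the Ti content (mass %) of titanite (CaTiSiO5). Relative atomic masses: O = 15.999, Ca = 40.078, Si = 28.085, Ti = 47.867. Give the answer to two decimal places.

Molar mass of CaTiSiO5: 1×40.078 + 1×47.867 + 1×28.085 + 5×15.999 = 196.025 g/mol.
Mass of Ti per formula unit: 1 × 47.867 = 47.867 g.
Weight fraction Ti = 47.867 / 196.025 = 0.2442.

24.42 mass %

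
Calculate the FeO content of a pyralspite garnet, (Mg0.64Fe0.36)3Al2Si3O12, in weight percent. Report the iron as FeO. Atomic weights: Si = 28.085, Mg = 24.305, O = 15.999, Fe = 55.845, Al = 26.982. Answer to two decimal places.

17.75 wt%

Molar mass of (Mg0.64Fe0.36)3Al2Si3O12 = 1.92×24.305 + 1.08×55.845 + 2×26.982 + 3×28.085 + 12×15.999 = 437.185 g/mol.
Each formula unit contains 1.08 Fe, equivalent to 1.08/1 = 1.0800 mol FeO.
M(FeO) = 1×55.845 + 1×15.999 = 71.844 g/mol.
Mass of FeO per formula unit = 1.0800 × 71.844 = 77.592 g.
FeO wt% = 77.592 / 437.185 × 100 = 17.75%.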